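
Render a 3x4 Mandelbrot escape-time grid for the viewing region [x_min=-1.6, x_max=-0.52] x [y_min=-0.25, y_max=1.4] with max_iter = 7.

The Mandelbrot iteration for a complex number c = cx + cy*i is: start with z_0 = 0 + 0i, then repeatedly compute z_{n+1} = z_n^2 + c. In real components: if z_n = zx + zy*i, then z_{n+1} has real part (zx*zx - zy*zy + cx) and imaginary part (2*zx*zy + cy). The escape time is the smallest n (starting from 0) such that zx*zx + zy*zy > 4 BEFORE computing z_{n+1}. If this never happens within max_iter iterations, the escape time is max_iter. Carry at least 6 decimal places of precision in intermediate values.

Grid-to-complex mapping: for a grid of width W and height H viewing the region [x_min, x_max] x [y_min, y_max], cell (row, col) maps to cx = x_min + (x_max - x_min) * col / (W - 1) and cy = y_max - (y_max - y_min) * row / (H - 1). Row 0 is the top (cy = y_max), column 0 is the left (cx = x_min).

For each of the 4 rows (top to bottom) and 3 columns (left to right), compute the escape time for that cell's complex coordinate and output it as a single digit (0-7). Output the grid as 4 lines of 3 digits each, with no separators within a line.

(row=0, col=0): c = -1.6000 + 1.4000i → escape time 1
(row=0, col=1): c = -1.0600 + 1.4000i → escape time 2
(row=0, col=2): c = -0.5200 + 1.4000i → escape time 2
(row=1, col=0): c = -1.6000 + 0.8500i → escape time 3
(row=1, col=1): c = -1.0600 + 0.8500i → escape time 3
(row=1, col=2): c = -0.5200 + 0.8500i → escape time 4
(row=2, col=0): c = -1.6000 + 0.3000i → escape time 4
(row=2, col=1): c = -1.0600 + 0.3000i → escape time 7
(row=2, col=2): c = -0.5200 + 0.3000i → escape time 7
(row=3, col=0): c = -1.6000 + -0.2500i → escape time 4
(row=3, col=1): c = -1.0600 + -0.2500i → escape time 7
(row=3, col=2): c = -0.5200 + -0.2500i → escape time 7

Answer: 122
334
477
477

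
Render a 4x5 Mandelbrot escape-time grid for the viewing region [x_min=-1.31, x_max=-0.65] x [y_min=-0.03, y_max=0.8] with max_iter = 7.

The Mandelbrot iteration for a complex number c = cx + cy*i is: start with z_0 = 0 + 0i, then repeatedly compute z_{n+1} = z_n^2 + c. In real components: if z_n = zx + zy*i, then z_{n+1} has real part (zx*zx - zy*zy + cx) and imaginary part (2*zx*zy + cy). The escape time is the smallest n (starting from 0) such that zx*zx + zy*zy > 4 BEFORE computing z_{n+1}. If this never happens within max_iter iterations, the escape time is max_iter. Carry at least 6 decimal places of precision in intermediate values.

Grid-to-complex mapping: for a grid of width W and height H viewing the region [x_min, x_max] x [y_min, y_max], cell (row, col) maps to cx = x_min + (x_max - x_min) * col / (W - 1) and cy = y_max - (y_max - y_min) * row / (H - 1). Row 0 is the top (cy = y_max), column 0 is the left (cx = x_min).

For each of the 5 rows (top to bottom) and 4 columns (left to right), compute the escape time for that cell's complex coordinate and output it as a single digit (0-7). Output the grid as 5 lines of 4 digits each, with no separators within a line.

Answer: 3344
3457
6777
7777
7777

Derivation:
(row=0, col=0): c = -1.3100 + 0.8000i → escape time 3
(row=0, col=1): c = -1.0900 + 0.8000i → escape time 3
(row=0, col=2): c = -0.8700 + 0.8000i → escape time 4
(row=0, col=3): c = -0.6500 + 0.8000i → escape time 4
(row=1, col=0): c = -1.3100 + 0.5925i → escape time 3
(row=1, col=1): c = -1.0900 + 0.5925i → escape time 4
(row=1, col=2): c = -0.8700 + 0.5925i → escape time 5
(row=1, col=3): c = -0.6500 + 0.5925i → escape time 7
(row=2, col=0): c = -1.3100 + 0.3850i → escape time 6
(row=2, col=1): c = -1.0900 + 0.3850i → escape time 7
(row=2, col=2): c = -0.8700 + 0.3850i → escape time 7
(row=2, col=3): c = -0.6500 + 0.3850i → escape time 7
(row=3, col=0): c = -1.3100 + 0.1775i → escape time 7
(row=3, col=1): c = -1.0900 + 0.1775i → escape time 7
(row=3, col=2): c = -0.8700 + 0.1775i → escape time 7
(row=3, col=3): c = -0.6500 + 0.1775i → escape time 7
(row=4, col=0): c = -1.3100 + -0.0300i → escape time 7
(row=4, col=1): c = -1.0900 + -0.0300i → escape time 7
(row=4, col=2): c = -0.8700 + -0.0300i → escape time 7
(row=4, col=3): c = -0.6500 + -0.0300i → escape time 7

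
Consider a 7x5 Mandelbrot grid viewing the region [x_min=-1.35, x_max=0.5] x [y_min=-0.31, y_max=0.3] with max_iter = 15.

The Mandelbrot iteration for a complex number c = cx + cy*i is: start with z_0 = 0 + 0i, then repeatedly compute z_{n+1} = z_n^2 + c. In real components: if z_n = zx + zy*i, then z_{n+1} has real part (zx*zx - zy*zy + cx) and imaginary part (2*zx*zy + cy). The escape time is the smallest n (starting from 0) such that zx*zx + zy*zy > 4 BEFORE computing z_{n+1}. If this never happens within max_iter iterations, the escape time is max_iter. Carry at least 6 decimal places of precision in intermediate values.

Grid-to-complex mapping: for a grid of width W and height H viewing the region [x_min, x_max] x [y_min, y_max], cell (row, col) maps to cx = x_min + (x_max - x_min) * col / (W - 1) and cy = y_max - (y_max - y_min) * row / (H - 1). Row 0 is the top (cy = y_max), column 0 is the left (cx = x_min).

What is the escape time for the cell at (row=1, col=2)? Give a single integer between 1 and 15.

z_0 = 0 + 0i, c = -0.7333 + 0.1475i
Iter 1: z = -0.7333 + 0.1475i, |z|^2 = 0.5595
Iter 2: z = -0.2173 + -0.0688i, |z|^2 = 0.0520
Iter 3: z = -0.6908 + 0.1774i, |z|^2 = 0.5087
Iter 4: z = -0.2875 + -0.0976i, |z|^2 = 0.0922
Iter 5: z = -0.6602 + 0.2036i, |z|^2 = 0.4773
Iter 6: z = -0.3390 + -0.1214i, |z|^2 = 0.1296
Iter 7: z = -0.6332 + 0.2298i, |z|^2 = 0.4537
Iter 8: z = -0.3852 + -0.1435i, |z|^2 = 0.1690
Iter 9: z = -0.6055 + 0.2581i, |z|^2 = 0.4333
Iter 10: z = -0.4333 + -0.1650i, |z|^2 = 0.2150
Iter 11: z = -0.5728 + 0.2905i, |z|^2 = 0.4125
Iter 12: z = -0.4896 + -0.1853i, |z|^2 = 0.2740
Iter 13: z = -0.5280 + 0.3290i, |z|^2 = 0.3870
Iter 14: z = -0.5628 + -0.1999i, |z|^2 = 0.3567

Answer: 15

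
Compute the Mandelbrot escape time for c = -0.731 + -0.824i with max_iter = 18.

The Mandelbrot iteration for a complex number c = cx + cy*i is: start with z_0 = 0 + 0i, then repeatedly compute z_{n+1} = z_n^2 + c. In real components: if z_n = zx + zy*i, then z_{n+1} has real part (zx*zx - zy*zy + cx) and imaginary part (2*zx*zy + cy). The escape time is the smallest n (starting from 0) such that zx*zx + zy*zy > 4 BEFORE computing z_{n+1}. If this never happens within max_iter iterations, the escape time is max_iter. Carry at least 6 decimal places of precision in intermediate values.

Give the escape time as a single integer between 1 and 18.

Answer: 4

Derivation:
z_0 = 0 + 0i, c = -0.7310 + -0.8240i
Iter 1: z = -0.7310 + -0.8240i, |z|^2 = 1.2133
Iter 2: z = -0.8756 + 0.3807i, |z|^2 = 0.9116
Iter 3: z = -0.1092 + -1.4907i, |z|^2 = 2.2340
Iter 4: z = -2.9412 + -0.4984i, |z|^2 = 8.8989
Escaped at iteration 4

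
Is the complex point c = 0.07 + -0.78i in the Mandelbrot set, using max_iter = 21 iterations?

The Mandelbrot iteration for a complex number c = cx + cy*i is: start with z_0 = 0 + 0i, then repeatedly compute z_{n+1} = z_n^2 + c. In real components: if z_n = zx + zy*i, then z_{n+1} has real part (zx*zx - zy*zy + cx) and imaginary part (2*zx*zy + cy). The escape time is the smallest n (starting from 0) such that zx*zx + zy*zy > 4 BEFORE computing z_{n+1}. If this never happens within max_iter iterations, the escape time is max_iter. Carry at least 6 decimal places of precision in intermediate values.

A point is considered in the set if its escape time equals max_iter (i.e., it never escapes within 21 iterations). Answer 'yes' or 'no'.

Answer: no

Derivation:
z_0 = 0 + 0i, c = 0.0700 + -0.7800i
Iter 1: z = 0.0700 + -0.7800i, |z|^2 = 0.6133
Iter 2: z = -0.5335 + -0.8892i, |z|^2 = 1.0753
Iter 3: z = -0.4361 + 0.1688i, |z|^2 = 0.2186
Iter 4: z = 0.2317 + -0.9272i, |z|^2 = 0.9133
Iter 5: z = -0.7360 + -1.2096i, |z|^2 = 2.0048
Iter 6: z = -0.8514 + 1.0006i, |z|^2 = 1.7259
Iter 7: z = -0.2063 + -2.4837i, |z|^2 = 6.2112
Escaped at iteration 7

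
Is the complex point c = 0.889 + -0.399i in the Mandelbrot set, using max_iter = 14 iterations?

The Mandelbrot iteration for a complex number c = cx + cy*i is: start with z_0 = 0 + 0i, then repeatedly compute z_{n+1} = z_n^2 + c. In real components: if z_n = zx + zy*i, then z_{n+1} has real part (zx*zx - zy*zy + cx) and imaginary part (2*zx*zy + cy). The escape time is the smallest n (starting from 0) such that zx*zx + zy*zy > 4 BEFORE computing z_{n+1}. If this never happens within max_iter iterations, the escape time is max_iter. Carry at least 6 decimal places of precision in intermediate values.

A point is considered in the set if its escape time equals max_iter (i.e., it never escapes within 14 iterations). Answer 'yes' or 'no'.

Answer: no

Derivation:
z_0 = 0 + 0i, c = 0.8890 + -0.3990i
Iter 1: z = 0.8890 + -0.3990i, |z|^2 = 0.9495
Iter 2: z = 1.5201 + -1.1084i, |z|^2 = 3.5394
Iter 3: z = 1.9712 + -3.7689i, |z|^2 = 18.0899
Escaped at iteration 3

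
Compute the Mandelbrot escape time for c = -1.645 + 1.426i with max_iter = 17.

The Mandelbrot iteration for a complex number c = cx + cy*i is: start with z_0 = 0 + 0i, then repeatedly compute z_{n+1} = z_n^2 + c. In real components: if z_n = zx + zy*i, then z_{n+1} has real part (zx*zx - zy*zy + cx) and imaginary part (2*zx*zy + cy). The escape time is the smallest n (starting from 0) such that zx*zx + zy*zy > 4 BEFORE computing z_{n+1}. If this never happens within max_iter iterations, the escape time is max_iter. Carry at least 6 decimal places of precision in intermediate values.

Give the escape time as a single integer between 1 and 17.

z_0 = 0 + 0i, c = -1.6450 + 1.4260i
Iter 1: z = -1.6450 + 1.4260i, |z|^2 = 4.7395
Escaped at iteration 1

Answer: 1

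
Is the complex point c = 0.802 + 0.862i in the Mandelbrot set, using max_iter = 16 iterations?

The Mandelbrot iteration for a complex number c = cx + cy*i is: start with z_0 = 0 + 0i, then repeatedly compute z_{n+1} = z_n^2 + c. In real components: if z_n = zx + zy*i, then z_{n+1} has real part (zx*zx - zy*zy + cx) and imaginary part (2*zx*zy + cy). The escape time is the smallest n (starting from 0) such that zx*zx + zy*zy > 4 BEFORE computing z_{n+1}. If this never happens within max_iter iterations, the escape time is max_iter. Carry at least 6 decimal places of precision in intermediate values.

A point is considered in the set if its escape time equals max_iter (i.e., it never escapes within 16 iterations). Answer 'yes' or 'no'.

z_0 = 0 + 0i, c = 0.8020 + 0.8620i
Iter 1: z = 0.8020 + 0.8620i, |z|^2 = 1.3862
Iter 2: z = 0.7022 + 2.2446i, |z|^2 = 5.5315
Escaped at iteration 2

Answer: no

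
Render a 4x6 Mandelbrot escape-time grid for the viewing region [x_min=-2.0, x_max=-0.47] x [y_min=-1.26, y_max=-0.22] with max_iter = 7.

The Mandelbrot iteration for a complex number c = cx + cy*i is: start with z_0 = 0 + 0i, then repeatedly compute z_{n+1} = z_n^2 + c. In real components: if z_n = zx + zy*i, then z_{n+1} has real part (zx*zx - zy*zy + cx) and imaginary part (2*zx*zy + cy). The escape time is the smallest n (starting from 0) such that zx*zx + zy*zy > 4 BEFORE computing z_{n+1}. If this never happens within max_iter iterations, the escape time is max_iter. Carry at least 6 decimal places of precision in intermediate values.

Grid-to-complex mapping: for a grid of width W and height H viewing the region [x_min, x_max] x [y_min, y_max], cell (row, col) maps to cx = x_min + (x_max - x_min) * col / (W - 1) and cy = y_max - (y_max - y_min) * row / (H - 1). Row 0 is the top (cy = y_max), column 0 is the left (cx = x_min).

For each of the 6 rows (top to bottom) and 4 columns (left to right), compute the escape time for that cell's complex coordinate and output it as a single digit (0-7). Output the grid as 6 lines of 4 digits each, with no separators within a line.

Answer: 1577
1467
1347
1335
1234
1223

Derivation:
(row=0, col=0): c = -2.0000 + -0.2200i → escape time 1
(row=0, col=1): c = -1.4900 + -0.2200i → escape time 5
(row=0, col=2): c = -0.9800 + -0.2200i → escape time 7
(row=0, col=3): c = -0.4700 + -0.2200i → escape time 7
(row=1, col=0): c = -2.0000 + -0.4280i → escape time 1
(row=1, col=1): c = -1.4900 + -0.4280i → escape time 4
(row=1, col=2): c = -0.9800 + -0.4280i → escape time 6
(row=1, col=3): c = -0.4700 + -0.4280i → escape time 7
(row=2, col=0): c = -2.0000 + -0.6360i → escape time 1
(row=2, col=1): c = -1.4900 + -0.6360i → escape time 3
(row=2, col=2): c = -0.9800 + -0.6360i → escape time 4
(row=2, col=3): c = -0.4700 + -0.6360i → escape time 7
(row=3, col=0): c = -2.0000 + -0.8440i → escape time 1
(row=3, col=1): c = -1.4900 + -0.8440i → escape time 3
(row=3, col=2): c = -0.9800 + -0.8440i → escape time 3
(row=3, col=3): c = -0.4700 + -0.8440i → escape time 5
(row=4, col=0): c = -2.0000 + -1.0520i → escape time 1
(row=4, col=1): c = -1.4900 + -1.0520i → escape time 2
(row=4, col=2): c = -0.9800 + -1.0520i → escape time 3
(row=4, col=3): c = -0.4700 + -1.0520i → escape time 4
(row=5, col=0): c = -2.0000 + -1.2600i → escape time 1
(row=5, col=1): c = -1.4900 + -1.2600i → escape time 2
(row=5, col=2): c = -0.9800 + -1.2600i → escape time 2
(row=5, col=3): c = -0.4700 + -1.2600i → escape time 3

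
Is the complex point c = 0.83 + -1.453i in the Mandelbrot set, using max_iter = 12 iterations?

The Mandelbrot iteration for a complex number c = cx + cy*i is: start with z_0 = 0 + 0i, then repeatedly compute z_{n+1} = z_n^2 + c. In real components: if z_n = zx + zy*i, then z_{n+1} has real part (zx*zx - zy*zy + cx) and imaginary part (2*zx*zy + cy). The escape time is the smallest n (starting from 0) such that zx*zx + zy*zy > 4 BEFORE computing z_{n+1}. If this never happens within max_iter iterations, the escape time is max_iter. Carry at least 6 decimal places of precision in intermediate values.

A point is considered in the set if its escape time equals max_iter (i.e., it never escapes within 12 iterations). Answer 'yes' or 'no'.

z_0 = 0 + 0i, c = 0.8300 + -1.4530i
Iter 1: z = 0.8300 + -1.4530i, |z|^2 = 2.8001
Iter 2: z = -0.5923 + -3.8650i, |z|^2 = 15.2889
Escaped at iteration 2

Answer: no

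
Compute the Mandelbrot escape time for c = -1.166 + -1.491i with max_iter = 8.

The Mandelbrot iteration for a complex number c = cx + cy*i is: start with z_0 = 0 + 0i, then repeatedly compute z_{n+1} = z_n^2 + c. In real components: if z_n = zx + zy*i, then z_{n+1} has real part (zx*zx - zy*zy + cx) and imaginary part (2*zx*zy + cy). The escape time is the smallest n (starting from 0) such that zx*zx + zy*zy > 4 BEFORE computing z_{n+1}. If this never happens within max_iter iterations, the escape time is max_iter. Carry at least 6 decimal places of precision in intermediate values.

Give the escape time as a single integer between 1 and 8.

Answer: 2

Derivation:
z_0 = 0 + 0i, c = -1.1660 + -1.4910i
Iter 1: z = -1.1660 + -1.4910i, |z|^2 = 3.5826
Iter 2: z = -2.0295 + 1.9860i, |z|^2 = 8.0632
Escaped at iteration 2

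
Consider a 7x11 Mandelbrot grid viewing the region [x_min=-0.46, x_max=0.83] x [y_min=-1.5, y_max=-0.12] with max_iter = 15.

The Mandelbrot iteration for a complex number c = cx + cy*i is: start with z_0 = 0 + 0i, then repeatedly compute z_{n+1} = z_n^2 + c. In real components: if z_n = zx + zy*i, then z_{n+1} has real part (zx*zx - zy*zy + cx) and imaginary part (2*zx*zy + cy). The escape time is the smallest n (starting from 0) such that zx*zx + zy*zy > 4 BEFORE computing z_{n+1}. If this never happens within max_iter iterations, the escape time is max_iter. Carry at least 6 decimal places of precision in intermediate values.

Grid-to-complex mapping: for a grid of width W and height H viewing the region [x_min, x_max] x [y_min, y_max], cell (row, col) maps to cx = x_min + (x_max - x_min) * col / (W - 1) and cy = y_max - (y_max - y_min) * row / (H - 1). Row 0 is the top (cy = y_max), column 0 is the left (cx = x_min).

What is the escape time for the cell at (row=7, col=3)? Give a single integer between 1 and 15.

Answer: 3

Derivation:
z_0 = 0 + 0i, c = 0.1850 + -1.0860i
Iter 1: z = 0.1850 + -1.0860i, |z|^2 = 1.2136
Iter 2: z = -0.9602 + -1.4878i, |z|^2 = 3.1355
Iter 3: z = -1.1067 + 1.7711i, |z|^2 = 4.3616
Escaped at iteration 3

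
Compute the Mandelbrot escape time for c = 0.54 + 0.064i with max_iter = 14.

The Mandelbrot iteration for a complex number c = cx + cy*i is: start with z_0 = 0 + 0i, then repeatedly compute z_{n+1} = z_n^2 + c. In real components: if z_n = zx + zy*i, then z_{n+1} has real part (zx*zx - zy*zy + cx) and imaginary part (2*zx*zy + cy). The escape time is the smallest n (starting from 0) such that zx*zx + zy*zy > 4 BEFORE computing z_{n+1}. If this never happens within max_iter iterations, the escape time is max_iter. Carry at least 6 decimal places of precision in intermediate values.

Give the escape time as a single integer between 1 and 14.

Answer: 4

Derivation:
z_0 = 0 + 0i, c = 0.5400 + 0.0640i
Iter 1: z = 0.5400 + 0.0640i, |z|^2 = 0.2957
Iter 2: z = 0.8275 + 0.1331i, |z|^2 = 0.7025
Iter 3: z = 1.2070 + 0.2843i, |z|^2 = 1.5378
Iter 4: z = 1.9161 + 0.7504i, |z|^2 = 4.2345
Escaped at iteration 4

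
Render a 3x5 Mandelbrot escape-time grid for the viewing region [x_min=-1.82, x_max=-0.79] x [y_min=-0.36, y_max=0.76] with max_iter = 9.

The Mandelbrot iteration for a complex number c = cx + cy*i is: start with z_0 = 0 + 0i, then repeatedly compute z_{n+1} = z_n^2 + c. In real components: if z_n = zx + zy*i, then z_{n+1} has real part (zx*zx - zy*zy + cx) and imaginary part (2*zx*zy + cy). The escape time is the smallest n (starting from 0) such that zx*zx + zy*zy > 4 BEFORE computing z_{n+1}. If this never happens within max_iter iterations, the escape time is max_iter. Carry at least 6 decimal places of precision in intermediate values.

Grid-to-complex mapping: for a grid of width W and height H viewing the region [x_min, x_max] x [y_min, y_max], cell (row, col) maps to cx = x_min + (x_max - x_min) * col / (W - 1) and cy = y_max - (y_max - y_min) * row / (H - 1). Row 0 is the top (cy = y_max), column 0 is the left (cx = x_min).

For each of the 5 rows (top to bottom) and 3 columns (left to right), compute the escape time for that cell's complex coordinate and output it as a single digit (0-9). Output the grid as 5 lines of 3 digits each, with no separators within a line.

(row=0, col=0): c = -1.8200 + 0.7600i → escape time 2
(row=0, col=1): c = -1.3050 + 0.7600i → escape time 3
(row=0, col=2): c = -0.7900 + 0.7600i → escape time 4
(row=1, col=0): c = -1.8200 + 0.4800i → escape time 3
(row=1, col=1): c = -1.3050 + 0.4800i → escape time 4
(row=1, col=2): c = -0.7900 + 0.4800i → escape time 6
(row=2, col=0): c = -1.8200 + 0.2000i → escape time 4
(row=2, col=1): c = -1.3050 + 0.2000i → escape time 8
(row=2, col=2): c = -0.7900 + 0.2000i → escape time 9
(row=3, col=0): c = -1.8200 + -0.0800i → escape time 4
(row=3, col=1): c = -1.3050 + -0.0800i → escape time 9
(row=3, col=2): c = -0.7900 + -0.0800i → escape time 9
(row=4, col=0): c = -1.8200 + -0.3600i → escape time 3
(row=4, col=1): c = -1.3050 + -0.3600i → escape time 6
(row=4, col=2): c = -0.7900 + -0.3600i → escape time 8

Answer: 234
346
489
499
368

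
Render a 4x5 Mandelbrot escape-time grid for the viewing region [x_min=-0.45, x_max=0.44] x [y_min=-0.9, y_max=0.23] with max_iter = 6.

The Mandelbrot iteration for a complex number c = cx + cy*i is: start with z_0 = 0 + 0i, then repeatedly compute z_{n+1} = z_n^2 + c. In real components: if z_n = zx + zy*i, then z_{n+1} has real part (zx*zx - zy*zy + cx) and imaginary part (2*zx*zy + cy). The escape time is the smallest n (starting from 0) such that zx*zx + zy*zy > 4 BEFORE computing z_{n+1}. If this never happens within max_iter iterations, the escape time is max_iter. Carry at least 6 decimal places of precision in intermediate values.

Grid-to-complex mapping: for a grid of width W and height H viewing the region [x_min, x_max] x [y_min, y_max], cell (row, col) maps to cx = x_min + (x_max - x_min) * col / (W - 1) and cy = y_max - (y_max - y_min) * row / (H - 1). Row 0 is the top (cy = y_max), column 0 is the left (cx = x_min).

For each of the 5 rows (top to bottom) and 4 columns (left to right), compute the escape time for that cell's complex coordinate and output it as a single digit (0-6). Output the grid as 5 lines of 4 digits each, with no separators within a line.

(row=0, col=0): c = -0.4500 + 0.2300i → escape time 6
(row=0, col=1): c = -0.1533 + 0.2300i → escape time 6
(row=0, col=2): c = 0.1433 + 0.2300i → escape time 6
(row=0, col=3): c = 0.4400 + 0.2300i → escape time 6
(row=1, col=0): c = -0.4500 + -0.0525i → escape time 6
(row=1, col=1): c = -0.1533 + -0.0525i → escape time 6
(row=1, col=2): c = 0.1433 + -0.0525i → escape time 6
(row=1, col=3): c = 0.4400 + -0.0525i → escape time 6
(row=2, col=0): c = -0.4500 + -0.3350i → escape time 6
(row=2, col=1): c = -0.1533 + -0.3350i → escape time 6
(row=2, col=2): c = 0.1433 + -0.3350i → escape time 6
(row=2, col=3): c = 0.4400 + -0.3350i → escape time 6
(row=3, col=0): c = -0.4500 + -0.6175i → escape time 6
(row=3, col=1): c = -0.1533 + -0.6175i → escape time 6
(row=3, col=2): c = 0.1433 + -0.6175i → escape time 6
(row=3, col=3): c = 0.4400 + -0.6175i → escape time 5
(row=4, col=0): c = -0.4500 + -0.9000i → escape time 5
(row=4, col=1): c = -0.1533 + -0.9000i → escape time 6
(row=4, col=2): c = 0.1433 + -0.9000i → escape time 5
(row=4, col=3): c = 0.4400 + -0.9000i → escape time 3

Answer: 6666
6666
6666
6665
5653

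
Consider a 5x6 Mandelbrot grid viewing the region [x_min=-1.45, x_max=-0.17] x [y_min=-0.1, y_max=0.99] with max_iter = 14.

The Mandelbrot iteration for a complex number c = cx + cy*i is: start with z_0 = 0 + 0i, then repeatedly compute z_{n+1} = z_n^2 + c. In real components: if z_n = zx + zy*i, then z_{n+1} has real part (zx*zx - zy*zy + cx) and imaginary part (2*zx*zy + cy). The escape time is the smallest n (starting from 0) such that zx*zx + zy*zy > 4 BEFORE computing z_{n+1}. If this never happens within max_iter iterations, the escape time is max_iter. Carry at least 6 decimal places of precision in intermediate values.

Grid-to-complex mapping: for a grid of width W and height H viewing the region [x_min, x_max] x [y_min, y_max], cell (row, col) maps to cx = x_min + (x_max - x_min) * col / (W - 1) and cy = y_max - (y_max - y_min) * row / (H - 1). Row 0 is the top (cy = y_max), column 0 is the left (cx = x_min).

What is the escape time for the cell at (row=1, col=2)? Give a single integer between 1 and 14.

Answer: 4

Derivation:
z_0 = 0 + 0i, c = -0.8100 + 0.7720i
Iter 1: z = -0.8100 + 0.7720i, |z|^2 = 1.2521
Iter 2: z = -0.7499 + -0.4786i, |z|^2 = 0.7914
Iter 3: z = -0.4768 + 1.4898i, |z|^2 = 2.4470
Iter 4: z = -2.8023 + -0.6486i, |z|^2 = 8.2738
Escaped at iteration 4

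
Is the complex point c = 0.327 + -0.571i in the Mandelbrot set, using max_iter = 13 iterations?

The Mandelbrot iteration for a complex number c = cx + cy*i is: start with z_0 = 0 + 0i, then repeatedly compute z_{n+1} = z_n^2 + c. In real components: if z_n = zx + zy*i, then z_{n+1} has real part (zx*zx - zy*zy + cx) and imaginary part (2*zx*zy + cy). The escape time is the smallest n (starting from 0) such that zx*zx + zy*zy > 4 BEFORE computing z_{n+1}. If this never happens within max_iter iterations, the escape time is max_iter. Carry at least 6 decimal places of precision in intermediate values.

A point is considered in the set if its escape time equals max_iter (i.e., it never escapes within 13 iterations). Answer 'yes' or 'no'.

Answer: yes

Derivation:
z_0 = 0 + 0i, c = 0.3270 + -0.5710i
Iter 1: z = 0.3270 + -0.5710i, |z|^2 = 0.4330
Iter 2: z = 0.1079 + -0.9444i, |z|^2 = 0.9036
Iter 3: z = -0.5533 + -0.7748i, |z|^2 = 0.9065
Iter 4: z = 0.0329 + 0.2864i, |z|^2 = 0.0831
Iter 5: z = 0.2461 + -0.5522i, |z|^2 = 0.3654
Iter 6: z = 0.0826 + -0.8427i, |z|^2 = 0.7170
Iter 7: z = -0.3764 + -0.7103i, |z|^2 = 0.6462
Iter 8: z = -0.0359 + -0.0363i, |z|^2 = 0.0026
Iter 9: z = 0.3270 + -0.5684i, |z|^2 = 0.4300
Iter 10: z = 0.1108 + -0.9427i, |z|^2 = 0.9009
Iter 11: z = -0.5494 + -0.7800i, |z|^2 = 0.9102
Iter 12: z = 0.0205 + 0.2860i, |z|^2 = 0.0822
Did not escape in 13 iterations → in set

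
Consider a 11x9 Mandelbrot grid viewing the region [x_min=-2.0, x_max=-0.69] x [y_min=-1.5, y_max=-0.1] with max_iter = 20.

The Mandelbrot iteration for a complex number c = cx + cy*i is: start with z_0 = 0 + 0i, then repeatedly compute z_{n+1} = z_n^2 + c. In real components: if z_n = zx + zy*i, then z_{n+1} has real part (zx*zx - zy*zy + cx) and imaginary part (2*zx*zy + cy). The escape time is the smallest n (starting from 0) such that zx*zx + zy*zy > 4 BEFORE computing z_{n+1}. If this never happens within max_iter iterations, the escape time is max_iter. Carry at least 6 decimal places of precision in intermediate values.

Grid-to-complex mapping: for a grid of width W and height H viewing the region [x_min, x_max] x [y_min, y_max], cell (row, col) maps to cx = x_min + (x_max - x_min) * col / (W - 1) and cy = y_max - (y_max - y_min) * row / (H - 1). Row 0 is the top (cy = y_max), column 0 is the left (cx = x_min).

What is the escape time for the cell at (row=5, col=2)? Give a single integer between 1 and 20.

Answer: 2

Derivation:
z_0 = 0 + 0i, c = -1.7380 + -0.9750i
Iter 1: z = -1.7380 + -0.9750i, |z|^2 = 3.9713
Iter 2: z = 0.3320 + 2.4141i, |z|^2 = 5.9381
Escaped at iteration 2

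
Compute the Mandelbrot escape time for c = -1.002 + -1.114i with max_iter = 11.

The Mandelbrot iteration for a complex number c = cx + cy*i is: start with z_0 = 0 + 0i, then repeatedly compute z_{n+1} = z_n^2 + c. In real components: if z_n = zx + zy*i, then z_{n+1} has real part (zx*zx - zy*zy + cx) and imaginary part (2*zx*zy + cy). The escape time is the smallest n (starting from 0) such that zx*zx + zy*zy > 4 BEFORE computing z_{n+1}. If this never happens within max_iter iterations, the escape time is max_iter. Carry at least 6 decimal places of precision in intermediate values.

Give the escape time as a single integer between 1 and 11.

z_0 = 0 + 0i, c = -1.0020 + -1.1140i
Iter 1: z = -1.0020 + -1.1140i, |z|^2 = 2.2450
Iter 2: z = -1.2390 + 1.1185i, |z|^2 = 2.7860
Iter 3: z = -0.7178 + -3.8855i, |z|^2 = 15.6125
Escaped at iteration 3

Answer: 3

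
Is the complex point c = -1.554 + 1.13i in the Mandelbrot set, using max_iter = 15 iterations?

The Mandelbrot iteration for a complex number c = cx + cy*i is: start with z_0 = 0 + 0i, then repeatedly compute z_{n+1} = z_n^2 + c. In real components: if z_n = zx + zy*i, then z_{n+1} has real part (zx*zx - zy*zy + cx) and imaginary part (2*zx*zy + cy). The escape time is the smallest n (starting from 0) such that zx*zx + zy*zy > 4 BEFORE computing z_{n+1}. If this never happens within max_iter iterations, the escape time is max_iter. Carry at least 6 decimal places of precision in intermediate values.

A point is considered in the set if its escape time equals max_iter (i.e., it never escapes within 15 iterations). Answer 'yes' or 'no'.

Answer: no

Derivation:
z_0 = 0 + 0i, c = -1.5540 + 1.1300i
Iter 1: z = -1.5540 + 1.1300i, |z|^2 = 3.6918
Iter 2: z = -0.4160 + -2.3820i, |z|^2 = 5.8472
Escaped at iteration 2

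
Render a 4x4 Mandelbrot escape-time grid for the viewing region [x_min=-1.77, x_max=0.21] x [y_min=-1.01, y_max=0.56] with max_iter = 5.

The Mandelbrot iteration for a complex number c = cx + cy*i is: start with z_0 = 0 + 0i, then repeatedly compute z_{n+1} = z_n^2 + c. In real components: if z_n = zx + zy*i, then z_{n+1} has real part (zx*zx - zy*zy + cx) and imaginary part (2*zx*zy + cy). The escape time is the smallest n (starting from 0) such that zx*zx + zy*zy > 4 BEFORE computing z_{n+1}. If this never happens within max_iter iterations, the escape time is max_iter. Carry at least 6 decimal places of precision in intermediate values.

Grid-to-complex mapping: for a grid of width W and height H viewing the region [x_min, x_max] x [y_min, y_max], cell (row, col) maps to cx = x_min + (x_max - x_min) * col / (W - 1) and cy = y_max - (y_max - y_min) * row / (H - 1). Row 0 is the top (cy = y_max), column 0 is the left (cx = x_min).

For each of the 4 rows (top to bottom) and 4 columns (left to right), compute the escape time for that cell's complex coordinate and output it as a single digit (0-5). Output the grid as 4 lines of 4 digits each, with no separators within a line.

(row=0, col=0): c = -1.7700 + 0.5600i → escape time 3
(row=0, col=1): c = -1.1100 + 0.5600i → escape time 4
(row=0, col=2): c = -0.4500 + 0.5600i → escape time 5
(row=0, col=3): c = 0.2100 + 0.5600i → escape time 5
(row=1, col=0): c = -1.7700 + 0.0367i → escape time 5
(row=1, col=1): c = -1.1100 + 0.0367i → escape time 5
(row=1, col=2): c = -0.4500 + 0.0367i → escape time 5
(row=1, col=3): c = 0.2100 + 0.0367i → escape time 5
(row=2, col=0): c = -1.7700 + -0.4867i → escape time 3
(row=2, col=1): c = -1.1100 + -0.4867i → escape time 5
(row=2, col=2): c = -0.4500 + -0.4867i → escape time 5
(row=2, col=3): c = 0.2100 + -0.4867i → escape time 5
(row=3, col=0): c = -1.7700 + -1.0100i → escape time 1
(row=3, col=1): c = -1.1100 + -1.0100i → escape time 3
(row=3, col=2): c = -0.4500 + -1.0100i → escape time 4
(row=3, col=3): c = 0.2100 + -1.0100i → escape time 4

Answer: 3455
5555
3555
1344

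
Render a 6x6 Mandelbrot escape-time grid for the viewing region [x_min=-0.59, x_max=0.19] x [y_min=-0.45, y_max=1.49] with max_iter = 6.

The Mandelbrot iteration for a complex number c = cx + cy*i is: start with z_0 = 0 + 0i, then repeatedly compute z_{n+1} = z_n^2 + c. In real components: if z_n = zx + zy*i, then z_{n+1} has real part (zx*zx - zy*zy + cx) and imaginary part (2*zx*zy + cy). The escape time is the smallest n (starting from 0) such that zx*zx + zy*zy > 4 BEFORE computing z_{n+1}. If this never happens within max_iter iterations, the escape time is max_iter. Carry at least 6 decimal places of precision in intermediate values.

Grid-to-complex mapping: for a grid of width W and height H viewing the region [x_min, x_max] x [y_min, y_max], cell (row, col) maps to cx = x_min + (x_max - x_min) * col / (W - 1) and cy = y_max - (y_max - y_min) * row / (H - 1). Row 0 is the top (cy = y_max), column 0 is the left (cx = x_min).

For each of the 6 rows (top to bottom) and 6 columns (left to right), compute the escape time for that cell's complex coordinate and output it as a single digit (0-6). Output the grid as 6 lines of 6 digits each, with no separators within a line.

(row=0, col=0): c = -0.5900 + 1.4900i → escape time 2
(row=0, col=1): c = -0.4340 + 1.4900i → escape time 2
(row=0, col=2): c = -0.2780 + 1.4900i → escape time 2
(row=0, col=3): c = -0.1220 + 1.4900i → escape time 2
(row=0, col=4): c = 0.0340 + 1.4900i → escape time 2
(row=0, col=5): c = 0.1900 + 1.4900i → escape time 2
(row=1, col=0): c = -0.5900 + 1.1020i → escape time 3
(row=1, col=1): c = -0.4340 + 1.1020i → escape time 4
(row=1, col=2): c = -0.2780 + 1.1020i → escape time 5
(row=1, col=3): c = -0.1220 + 1.1020i → escape time 5
(row=1, col=4): c = 0.0340 + 1.1020i → escape time 4
(row=1, col=5): c = 0.1900 + 1.1020i → escape time 3
(row=2, col=0): c = -0.5900 + 0.7140i → escape time 6
(row=2, col=1): c = -0.4340 + 0.7140i → escape time 6
(row=2, col=2): c = -0.2780 + 0.7140i → escape time 6
(row=2, col=3): c = -0.1220 + 0.7140i → escape time 6
(row=2, col=4): c = 0.0340 + 0.7140i → escape time 6
(row=2, col=5): c = 0.1900 + 0.7140i → escape time 6
(row=3, col=0): c = -0.5900 + 0.3260i → escape time 6
(row=3, col=1): c = -0.4340 + 0.3260i → escape time 6
(row=3, col=2): c = -0.2780 + 0.3260i → escape time 6
(row=3, col=3): c = -0.1220 + 0.3260i → escape time 6
(row=3, col=4): c = 0.0340 + 0.3260i → escape time 6
(row=3, col=5): c = 0.1900 + 0.3260i → escape time 6
(row=4, col=0): c = -0.5900 + -0.0620i → escape time 6
(row=4, col=1): c = -0.4340 + -0.0620i → escape time 6
(row=4, col=2): c = -0.2780 + -0.0620i → escape time 6
(row=4, col=3): c = -0.1220 + -0.0620i → escape time 6
(row=4, col=4): c = 0.0340 + -0.0620i → escape time 6
(row=4, col=5): c = 0.1900 + -0.0620i → escape time 6
(row=5, col=0): c = -0.5900 + -0.4500i → escape time 6
(row=5, col=1): c = -0.4340 + -0.4500i → escape time 6
(row=5, col=2): c = -0.2780 + -0.4500i → escape time 6
(row=5, col=3): c = -0.1220 + -0.4500i → escape time 6
(row=5, col=4): c = 0.0340 + -0.4500i → escape time 6
(row=5, col=5): c = 0.1900 + -0.4500i → escape time 6

Answer: 222222
345543
666666
666666
666666
666666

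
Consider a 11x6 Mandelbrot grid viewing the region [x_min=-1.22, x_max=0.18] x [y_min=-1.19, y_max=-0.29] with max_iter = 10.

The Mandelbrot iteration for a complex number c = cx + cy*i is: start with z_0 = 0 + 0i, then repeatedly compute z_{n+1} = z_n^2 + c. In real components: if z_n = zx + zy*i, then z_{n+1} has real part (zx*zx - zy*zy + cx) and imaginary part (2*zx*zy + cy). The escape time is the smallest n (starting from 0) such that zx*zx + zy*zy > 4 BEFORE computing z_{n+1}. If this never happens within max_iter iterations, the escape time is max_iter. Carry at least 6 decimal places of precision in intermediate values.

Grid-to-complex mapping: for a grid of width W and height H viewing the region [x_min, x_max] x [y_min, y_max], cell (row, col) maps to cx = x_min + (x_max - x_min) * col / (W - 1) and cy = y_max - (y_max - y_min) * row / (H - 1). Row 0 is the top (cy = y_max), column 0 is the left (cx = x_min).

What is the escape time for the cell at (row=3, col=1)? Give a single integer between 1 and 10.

z_0 = 0 + 0i, c = -1.0800 + -0.8300i
Iter 1: z = -1.0800 + -0.8300i, |z|^2 = 1.8553
Iter 2: z = -0.6025 + 0.9628i, |z|^2 = 1.2900
Iter 3: z = -1.6440 + -1.9902i, |z|^2 = 6.6635
Escaped at iteration 3

Answer: 3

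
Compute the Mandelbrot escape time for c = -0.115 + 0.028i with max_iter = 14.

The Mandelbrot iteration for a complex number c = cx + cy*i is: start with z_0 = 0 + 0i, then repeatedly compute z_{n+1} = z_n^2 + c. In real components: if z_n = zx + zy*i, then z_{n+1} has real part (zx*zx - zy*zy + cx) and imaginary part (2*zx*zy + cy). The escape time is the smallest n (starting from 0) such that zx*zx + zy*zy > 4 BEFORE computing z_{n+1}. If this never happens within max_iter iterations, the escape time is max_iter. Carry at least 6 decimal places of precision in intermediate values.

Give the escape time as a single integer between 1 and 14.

z_0 = 0 + 0i, c = -0.1150 + 0.0280i
Iter 1: z = -0.1150 + 0.0280i, |z|^2 = 0.0140
Iter 2: z = -0.1026 + 0.0216i, |z|^2 = 0.0110
Iter 3: z = -0.1049 + 0.0236i, |z|^2 = 0.0116
Iter 4: z = -0.1045 + 0.0231i, |z|^2 = 0.0115
Iter 5: z = -0.1046 + 0.0232i, |z|^2 = 0.0115
Iter 6: z = -0.1046 + 0.0232i, |z|^2 = 0.0115
Iter 7: z = -0.1046 + 0.0232i, |z|^2 = 0.0115
Iter 8: z = -0.1046 + 0.0232i, |z|^2 = 0.0115
Iter 9: z = -0.1046 + 0.0232i, |z|^2 = 0.0115
Iter 10: z = -0.1046 + 0.0232i, |z|^2 = 0.0115
Iter 11: z = -0.1046 + 0.0232i, |z|^2 = 0.0115
Iter 12: z = -0.1046 + 0.0232i, |z|^2 = 0.0115
Iter 13: z = -0.1046 + 0.0232i, |z|^2 = 0.0115

Answer: 14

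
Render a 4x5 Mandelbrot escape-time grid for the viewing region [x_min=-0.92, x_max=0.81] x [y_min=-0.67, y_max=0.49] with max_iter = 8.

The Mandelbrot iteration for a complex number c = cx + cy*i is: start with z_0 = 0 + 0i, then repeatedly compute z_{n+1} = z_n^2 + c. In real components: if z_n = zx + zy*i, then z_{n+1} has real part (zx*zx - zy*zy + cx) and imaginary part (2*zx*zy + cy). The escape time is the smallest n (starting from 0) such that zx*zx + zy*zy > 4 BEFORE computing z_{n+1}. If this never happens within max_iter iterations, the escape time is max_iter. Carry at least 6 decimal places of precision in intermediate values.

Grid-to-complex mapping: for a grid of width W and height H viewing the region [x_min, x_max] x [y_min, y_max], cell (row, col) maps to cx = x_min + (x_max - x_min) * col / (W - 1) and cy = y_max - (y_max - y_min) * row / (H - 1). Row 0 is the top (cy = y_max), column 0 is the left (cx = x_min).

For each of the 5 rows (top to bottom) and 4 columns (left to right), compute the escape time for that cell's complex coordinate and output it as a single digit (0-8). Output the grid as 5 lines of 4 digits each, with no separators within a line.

(row=0, col=0): c = -0.9200 + 0.4900i → escape time 5
(row=0, col=1): c = -0.3433 + 0.4900i → escape time 8
(row=0, col=2): c = 0.2333 + 0.4900i → escape time 8
(row=0, col=3): c = 0.8100 + 0.4900i → escape time 3
(row=1, col=0): c = -0.9200 + 0.2000i → escape time 8
(row=1, col=1): c = -0.3433 + 0.2000i → escape time 8
(row=1, col=2): c = 0.2333 + 0.2000i → escape time 8
(row=1, col=3): c = 0.8100 + 0.2000i → escape time 3
(row=2, col=0): c = -0.9200 + -0.0900i → escape time 8
(row=2, col=1): c = -0.3433 + -0.0900i → escape time 8
(row=2, col=2): c = 0.2333 + -0.0900i → escape time 8
(row=2, col=3): c = 0.8100 + -0.0900i → escape time 3
(row=3, col=0): c = -0.9200 + -0.3800i → escape time 7
(row=3, col=1): c = -0.3433 + -0.3800i → escape time 8
(row=3, col=2): c = 0.2333 + -0.3800i → escape time 8
(row=3, col=3): c = 0.8100 + -0.3800i → escape time 3
(row=4, col=0): c = -0.9200 + -0.6700i → escape time 4
(row=4, col=1): c = -0.3433 + -0.6700i → escape time 8
(row=4, col=2): c = 0.2333 + -0.6700i → escape time 7
(row=4, col=3): c = 0.8100 + -0.6700i → escape time 2

Answer: 5883
8883
8883
7883
4872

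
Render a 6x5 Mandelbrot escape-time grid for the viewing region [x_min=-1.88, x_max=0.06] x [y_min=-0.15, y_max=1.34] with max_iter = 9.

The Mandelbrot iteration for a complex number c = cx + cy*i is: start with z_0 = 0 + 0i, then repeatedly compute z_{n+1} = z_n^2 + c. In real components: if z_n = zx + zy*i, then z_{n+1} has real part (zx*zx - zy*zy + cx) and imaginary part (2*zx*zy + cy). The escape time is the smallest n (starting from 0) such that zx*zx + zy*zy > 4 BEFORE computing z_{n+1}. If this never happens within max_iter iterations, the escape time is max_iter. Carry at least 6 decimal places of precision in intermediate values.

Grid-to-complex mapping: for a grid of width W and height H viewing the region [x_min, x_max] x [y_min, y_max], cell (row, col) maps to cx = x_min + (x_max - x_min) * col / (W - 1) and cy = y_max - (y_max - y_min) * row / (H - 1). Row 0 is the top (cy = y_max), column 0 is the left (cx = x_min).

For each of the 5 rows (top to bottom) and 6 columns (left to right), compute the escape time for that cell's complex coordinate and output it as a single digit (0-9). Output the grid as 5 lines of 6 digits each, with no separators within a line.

Answer: 112222
133455
234699
459999
469999

Derivation:
(row=0, col=0): c = -1.8800 + 1.3400i → escape time 1
(row=0, col=1): c = -1.4920 + 1.3400i → escape time 1
(row=0, col=2): c = -1.1040 + 1.3400i → escape time 2
(row=0, col=3): c = -0.7160 + 1.3400i → escape time 2
(row=0, col=4): c = -0.3280 + 1.3400i → escape time 2
(row=0, col=5): c = 0.0600 + 1.3400i → escape time 2
(row=1, col=0): c = -1.8800 + 0.9675i → escape time 1
(row=1, col=1): c = -1.4920 + 0.9675i → escape time 3
(row=1, col=2): c = -1.1040 + 0.9675i → escape time 3
(row=1, col=3): c = -0.7160 + 0.9675i → escape time 4
(row=1, col=4): c = -0.3280 + 0.9675i → escape time 5
(row=1, col=5): c = 0.0600 + 0.9675i → escape time 5
(row=2, col=0): c = -1.8800 + 0.5950i → escape time 2
(row=2, col=1): c = -1.4920 + 0.5950i → escape time 3
(row=2, col=2): c = -1.1040 + 0.5950i → escape time 4
(row=2, col=3): c = -0.7160 + 0.5950i → escape time 6
(row=2, col=4): c = -0.3280 + 0.5950i → escape time 9
(row=2, col=5): c = 0.0600 + 0.5950i → escape time 9
(row=3, col=0): c = -1.8800 + 0.2225i → escape time 4
(row=3, col=1): c = -1.4920 + 0.2225i → escape time 5
(row=3, col=2): c = -1.1040 + 0.2225i → escape time 9
(row=3, col=3): c = -0.7160 + 0.2225i → escape time 9
(row=3, col=4): c = -0.3280 + 0.2225i → escape time 9
(row=3, col=5): c = 0.0600 + 0.2225i → escape time 9
(row=4, col=0): c = -1.8800 + -0.1500i → escape time 4
(row=4, col=1): c = -1.4920 + -0.1500i → escape time 6
(row=4, col=2): c = -1.1040 + -0.1500i → escape time 9
(row=4, col=3): c = -0.7160 + -0.1500i → escape time 9
(row=4, col=4): c = -0.3280 + -0.1500i → escape time 9
(row=4, col=5): c = 0.0600 + -0.1500i → escape time 9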